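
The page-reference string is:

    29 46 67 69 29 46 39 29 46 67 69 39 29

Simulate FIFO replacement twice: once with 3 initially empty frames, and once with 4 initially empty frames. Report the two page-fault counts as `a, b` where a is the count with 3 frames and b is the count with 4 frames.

10, 11

3 frames: F F F F F F F . . F F . F → 10 faults.
4 frames: F F F F . . F F F F F F F → 11 faults.
11 > 10: adding a frame increased faults — Belady's anomaly.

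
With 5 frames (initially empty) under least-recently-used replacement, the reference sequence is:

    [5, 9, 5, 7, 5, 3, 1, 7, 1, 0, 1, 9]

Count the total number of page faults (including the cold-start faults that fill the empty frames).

7

5: fault, frames (5)
9: fault, frames (5 9)
5: hit
7: fault, frames (9 5 7)
5: hit
3: fault, frames (9 7 5 3)
1: fault, frames (9 7 5 3 1)
7: hit
1: hit
0: fault, evict 9, frames (5 3 7 1 0)
1: hit
9: fault, evict 5, frames (3 7 0 1 9)
Page faults: 7.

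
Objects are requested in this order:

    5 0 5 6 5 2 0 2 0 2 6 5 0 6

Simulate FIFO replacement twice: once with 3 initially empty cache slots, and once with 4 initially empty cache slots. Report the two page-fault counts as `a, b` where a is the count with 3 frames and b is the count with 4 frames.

7, 4

3 frames: F F . F . F . . . . . F F F → 7 faults.
4 frames: F F . F . F . . . . . . . . → 4 faults.
4 < 7: adding a frame reduced faults, as is typical.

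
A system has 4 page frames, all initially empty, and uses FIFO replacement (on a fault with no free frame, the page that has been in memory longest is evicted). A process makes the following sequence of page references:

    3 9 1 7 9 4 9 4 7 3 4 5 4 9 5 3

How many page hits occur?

8

3: fault, frames [3]
9: fault, frames [3, 9]
1: fault, frames [3, 9, 1]
7: fault, frames [3, 9, 1, 7]
9: hit
4: fault, evict 3, frames [9, 1, 7, 4]
9: hit
4: hit
7: hit
3: fault, evict 9, frames [1, 7, 4, 3]
4: hit
5: fault, evict 1, frames [7, 4, 3, 5]
4: hit
9: fault, evict 7, frames [4, 3, 5, 9]
5: hit
3: hit
Hits: 8.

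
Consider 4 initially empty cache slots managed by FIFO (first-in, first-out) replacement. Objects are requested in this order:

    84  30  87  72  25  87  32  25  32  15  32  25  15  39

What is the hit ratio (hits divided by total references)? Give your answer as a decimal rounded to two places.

84: fault, frames [84]
30: fault, frames [84, 30]
87: fault, frames [84, 30, 87]
72: fault, frames [84, 30, 87, 72]
25: fault, evict 84, frames [30, 87, 72, 25]
87: hit
32: fault, evict 30, frames [87, 72, 25, 32]
25: hit
32: hit
15: fault, evict 87, frames [72, 25, 32, 15]
32: hit
25: hit
15: hit
39: fault, evict 72, frames [25, 32, 15, 39]
Hits: 6 of 14 references → 6/14 = 0.4286.

0.43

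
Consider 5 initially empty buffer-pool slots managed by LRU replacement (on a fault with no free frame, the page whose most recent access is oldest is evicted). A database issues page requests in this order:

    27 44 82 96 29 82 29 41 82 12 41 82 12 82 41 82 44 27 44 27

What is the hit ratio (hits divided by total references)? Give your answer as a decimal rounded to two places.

0.55

27 -> miss, frames (27)
44 -> miss, frames (27 44)
82 -> miss, frames (27 44 82)
96 -> miss, frames (27 44 82 96)
29 -> miss, frames (27 44 82 96 29)
82 -> hit
29 -> hit
41 -> miss, evict 27, frames (44 96 82 29 41)
82 -> hit
12 -> miss, evict 44, frames (96 29 41 82 12)
41 -> hit
82 -> hit
12 -> hit
82 -> hit
41 -> hit
82 -> hit
44 -> miss, evict 96, frames (29 12 41 82 44)
27 -> miss, evict 29, frames (12 41 82 44 27)
44 -> hit
27 -> hit
Hits: 11 of 20 references → 11/20 = 0.5500.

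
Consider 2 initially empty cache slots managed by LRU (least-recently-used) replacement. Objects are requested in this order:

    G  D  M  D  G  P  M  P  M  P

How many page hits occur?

4

G: fault, frames (G)
D: fault, frames (G D)
M: fault, evict G, frames (D M)
D: hit
G: fault, evict M, frames (D G)
P: fault, evict D, frames (G P)
M: fault, evict G, frames (P M)
P: hit
M: hit
P: hit
Hits: 4.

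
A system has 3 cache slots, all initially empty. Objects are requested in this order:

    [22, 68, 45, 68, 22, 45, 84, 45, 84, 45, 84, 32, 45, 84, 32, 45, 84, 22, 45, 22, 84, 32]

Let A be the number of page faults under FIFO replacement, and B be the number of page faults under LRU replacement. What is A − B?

Under FIFO: F F F . . . F . . . . F . . . . . F F . F F → 9 faults.
Under LRU: F F F . . . F . . . . F . . . . . F . . . F → 7 faults.
A − B = 9 − 7 = 2.

2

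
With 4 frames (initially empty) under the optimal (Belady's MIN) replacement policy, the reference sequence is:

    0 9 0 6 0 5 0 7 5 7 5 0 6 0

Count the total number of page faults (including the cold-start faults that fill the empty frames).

0 → miss, frames [0]
9 → miss, frames [0, 9]
0 → hit
6 → miss, frames [0, 9, 6]
0 → hit
5 → miss, frames [0, 9, 6, 5]
0 → hit
7 → miss, evict 9, frames [0, 6, 5, 7]
5 → hit
7 → hit
5 → hit
0 → hit
6 → hit
0 → hit
Page faults: 5.

5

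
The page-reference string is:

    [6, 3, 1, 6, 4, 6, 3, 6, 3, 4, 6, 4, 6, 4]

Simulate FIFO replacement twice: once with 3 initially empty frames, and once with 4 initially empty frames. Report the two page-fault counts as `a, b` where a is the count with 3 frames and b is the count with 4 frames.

3 frames: F F F . F F F . . . . . . . → 6 faults.
4 frames: F F F . F . . . . . . . . . → 4 faults.
4 < 6: adding a frame reduced faults, as is typical.

6, 4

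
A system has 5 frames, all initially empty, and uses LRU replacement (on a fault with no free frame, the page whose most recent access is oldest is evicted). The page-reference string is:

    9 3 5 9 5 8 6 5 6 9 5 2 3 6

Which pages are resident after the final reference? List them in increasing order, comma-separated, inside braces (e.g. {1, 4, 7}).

9: miss, frames [9]
3: miss, frames [9, 3]
5: miss, frames [9, 3, 5]
9: hit
5: hit
8: miss, frames [3, 9, 5, 8]
6: miss, frames [3, 9, 5, 8, 6]
5: hit
6: hit
9: hit
5: hit
2: miss, evict 3, frames [8, 6, 9, 5, 2]
3: miss, evict 8, frames [6, 9, 5, 2, 3]
6: hit

{2, 3, 5, 6, 9}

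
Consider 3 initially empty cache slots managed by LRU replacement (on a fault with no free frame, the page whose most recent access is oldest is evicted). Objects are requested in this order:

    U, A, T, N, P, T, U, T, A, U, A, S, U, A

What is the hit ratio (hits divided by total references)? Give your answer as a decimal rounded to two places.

U: miss, frames (U)
A: miss, frames (U A)
T: miss, frames (U A T)
N: miss, evict U, frames (A T N)
P: miss, evict A, frames (T N P)
T: hit
U: miss, evict N, frames (P T U)
T: hit
A: miss, evict P, frames (U T A)
U: hit
A: hit
S: miss, evict T, frames (U A S)
U: hit
A: hit
Hits: 6 of 14 references → 6/14 = 0.4286.

0.43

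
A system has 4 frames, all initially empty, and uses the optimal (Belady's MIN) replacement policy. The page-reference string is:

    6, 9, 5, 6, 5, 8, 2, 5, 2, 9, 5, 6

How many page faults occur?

6: fault, frames {6}
9: fault, frames {6,9}
5: fault, frames {6,9,5}
6: hit
5: hit
8: fault, frames {6,9,5,8}
2: fault, evict 8, frames {6,9,5,2}
5: hit
2: hit
9: hit
5: hit
6: hit
Page faults: 5.

5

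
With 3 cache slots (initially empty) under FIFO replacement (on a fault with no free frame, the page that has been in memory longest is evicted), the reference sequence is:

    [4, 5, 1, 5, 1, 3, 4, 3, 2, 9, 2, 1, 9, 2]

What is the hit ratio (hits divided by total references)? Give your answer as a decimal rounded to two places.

0.43

4: fault, frames (4)
5: fault, frames (4 5)
1: fault, frames (4 5 1)
5: hit
1: hit
3: fault, evict 4, frames (5 1 3)
4: fault, evict 5, frames (1 3 4)
3: hit
2: fault, evict 1, frames (3 4 2)
9: fault, evict 3, frames (4 2 9)
2: hit
1: fault, evict 4, frames (2 9 1)
9: hit
2: hit
Hits: 6 of 14 references → 6/14 = 0.4286.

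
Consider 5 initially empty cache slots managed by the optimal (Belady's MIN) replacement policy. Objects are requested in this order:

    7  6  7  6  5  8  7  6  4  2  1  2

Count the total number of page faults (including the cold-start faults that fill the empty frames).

7

7 -> miss, frames (7)
6 -> miss, frames (7 6)
7 -> hit
6 -> hit
5 -> miss, frames (7 6 5)
8 -> miss, frames (7 6 5 8)
7 -> hit
6 -> hit
4 -> miss, frames (7 6 5 8 4)
2 -> miss, evict 4, frames (7 6 5 8 2)
1 -> miss, evict 8, frames (7 6 5 2 1)
2 -> hit
Page faults: 7.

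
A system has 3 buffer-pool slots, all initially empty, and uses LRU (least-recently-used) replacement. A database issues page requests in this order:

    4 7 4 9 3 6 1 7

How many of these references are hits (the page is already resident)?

4 → miss, frames (4)
7 → miss, frames (4 7)
4 → hit
9 → miss, frames (7 4 9)
3 → miss, evict 7, frames (4 9 3)
6 → miss, evict 4, frames (9 3 6)
1 → miss, evict 9, frames (3 6 1)
7 → miss, evict 3, frames (6 1 7)
Hits: 1.

1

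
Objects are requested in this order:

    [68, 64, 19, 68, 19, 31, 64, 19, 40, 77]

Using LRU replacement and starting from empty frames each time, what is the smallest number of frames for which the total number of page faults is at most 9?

f=1: 10 faults
f=2: 9 faults
f=3: 7 faults
f=4: 6 faults
f=5: 6 faults
f=6: 6 faults
Smallest f with faults ≤ 9 is 2.

2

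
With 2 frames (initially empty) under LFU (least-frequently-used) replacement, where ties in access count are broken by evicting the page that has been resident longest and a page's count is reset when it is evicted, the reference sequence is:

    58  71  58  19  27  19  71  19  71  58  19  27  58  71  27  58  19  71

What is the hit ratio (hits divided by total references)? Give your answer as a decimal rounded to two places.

0.22

58 → fault, frames (58)
71 → fault, frames (58 71)
58 → hit
19 → fault, evict 71, frames (58 19)
27 → fault, evict 19, frames (58 27)
19 → fault, evict 27, frames (58 19)
71 → fault, evict 19, frames (58 71)
19 → fault, evict 71, frames (58 19)
71 → fault, evict 19, frames (58 71)
58 → hit
19 → fault, evict 71, frames (58 19)
27 → fault, evict 19, frames (58 27)
58 → hit
71 → fault, evict 27, frames (58 71)
27 → fault, evict 71, frames (58 27)
58 → hit
19 → fault, evict 27, frames (58 19)
71 → fault, evict 19, frames (58 71)
Hits: 4 of 18 references → 4/18 = 0.2222.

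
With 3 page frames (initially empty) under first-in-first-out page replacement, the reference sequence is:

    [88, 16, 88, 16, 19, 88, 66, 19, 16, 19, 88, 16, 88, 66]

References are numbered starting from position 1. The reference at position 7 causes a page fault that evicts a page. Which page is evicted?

pos 1: 88: fault, frames [88]
pos 2: 16: fault, frames [88, 16]
pos 3: 88: hit
pos 4: 16: hit
pos 5: 19: fault, frames [88, 16, 19]
pos 6: 88: hit
pos 7: 66: fault, evict 88, frames [16, 19, 66]
At position 7, page 88 is evicted.

88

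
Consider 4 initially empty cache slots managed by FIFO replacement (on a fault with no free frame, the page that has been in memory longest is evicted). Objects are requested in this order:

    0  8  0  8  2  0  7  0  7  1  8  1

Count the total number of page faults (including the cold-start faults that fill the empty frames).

0 → fault, frames (0)
8 → fault, frames (0 8)
0 → hit
8 → hit
2 → fault, frames (0 8 2)
0 → hit
7 → fault, frames (0 8 2 7)
0 → hit
7 → hit
1 → fault, evict 0, frames (8 2 7 1)
8 → hit
1 → hit
Page faults: 5.

5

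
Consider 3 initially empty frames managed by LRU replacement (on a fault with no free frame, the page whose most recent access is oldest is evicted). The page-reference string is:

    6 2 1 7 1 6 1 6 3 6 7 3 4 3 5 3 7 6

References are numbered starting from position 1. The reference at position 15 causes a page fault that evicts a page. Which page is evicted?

7

pos 1: 6 → miss, frames [6]
pos 2: 2 → miss, frames [6, 2]
pos 3: 1 → miss, frames [6, 2, 1]
pos 4: 7 → miss, evict 6, frames [2, 1, 7]
pos 5: 1 → hit
pos 6: 6 → miss, evict 2, frames [7, 1, 6]
pos 7: 1 → hit
pos 8: 6 → hit
pos 9: 3 → miss, evict 7, frames [1, 6, 3]
pos 10: 6 → hit
pos 11: 7 → miss, evict 1, frames [3, 6, 7]
pos 12: 3 → hit
pos 13: 4 → miss, evict 6, frames [7, 3, 4]
pos 14: 3 → hit
pos 15: 5 → miss, evict 7, frames [4, 3, 5]
At position 15, page 7 is evicted.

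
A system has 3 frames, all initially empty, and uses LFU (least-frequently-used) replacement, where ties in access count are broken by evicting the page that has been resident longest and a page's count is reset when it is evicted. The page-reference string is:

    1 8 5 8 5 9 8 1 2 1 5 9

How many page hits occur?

1: miss, frames [1]
8: miss, frames [1, 8]
5: miss, frames [1, 8, 5]
8: hit
5: hit
9: miss, evict 1, frames [8, 5, 9]
8: hit
1: miss, evict 9, frames [8, 5, 1]
2: miss, evict 1, frames [8, 5, 2]
1: miss, evict 2, frames [8, 5, 1]
5: hit
9: miss, evict 1, frames [8, 5, 9]
Hits: 4.

4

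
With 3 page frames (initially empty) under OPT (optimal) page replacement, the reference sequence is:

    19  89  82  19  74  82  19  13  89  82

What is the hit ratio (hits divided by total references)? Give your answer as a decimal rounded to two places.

19 -> miss, frames [19]
89 -> miss, frames [19, 89]
82 -> miss, frames [19, 89, 82]
19 -> hit
74 -> miss, evict 89, frames [19, 82, 74]
82 -> hit
19 -> hit
13 -> miss, evict 74, frames [19, 82, 13]
89 -> miss, evict 13, frames [19, 82, 89]
82 -> hit
Hits: 4 of 10 references → 4/10 = 0.4000.

0.40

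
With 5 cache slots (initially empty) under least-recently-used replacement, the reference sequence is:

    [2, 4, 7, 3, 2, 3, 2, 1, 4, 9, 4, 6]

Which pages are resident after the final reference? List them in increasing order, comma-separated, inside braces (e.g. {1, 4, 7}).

2: miss, frames {2}
4: miss, frames {2,4}
7: miss, frames {2,4,7}
3: miss, frames {2,4,7,3}
2: hit
3: hit
2: hit
1: miss, frames {4,7,3,2,1}
4: hit
9: miss, evict 7, frames {3,2,1,4,9}
4: hit
6: miss, evict 3, frames {2,1,9,4,6}

{1, 2, 4, 6, 9}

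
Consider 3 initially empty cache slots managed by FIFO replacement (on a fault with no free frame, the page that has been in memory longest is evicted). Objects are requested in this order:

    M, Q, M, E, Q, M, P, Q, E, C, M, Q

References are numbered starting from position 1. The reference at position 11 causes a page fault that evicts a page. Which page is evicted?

pos 1: M: miss, frames [M]
pos 2: Q: miss, frames [M, Q]
pos 3: M: hit
pos 4: E: miss, frames [M, Q, E]
pos 5: Q: hit
pos 6: M: hit
pos 7: P: miss, evict M, frames [Q, E, P]
pos 8: Q: hit
pos 9: E: hit
pos 10: C: miss, evict Q, frames [E, P, C]
pos 11: M: miss, evict E, frames [P, C, M]
At position 11, page E is evicted.

E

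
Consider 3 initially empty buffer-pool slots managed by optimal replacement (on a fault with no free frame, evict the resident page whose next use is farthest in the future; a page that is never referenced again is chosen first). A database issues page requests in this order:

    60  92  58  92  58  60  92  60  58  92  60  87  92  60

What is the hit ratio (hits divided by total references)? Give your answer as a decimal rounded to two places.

0.71

60 → miss, frames {60}
92 → miss, frames {60,92}
58 → miss, frames {60,92,58}
92 → hit
58 → hit
60 → hit
92 → hit
60 → hit
58 → hit
92 → hit
60 → hit
87 → miss, evict 58, frames {60,92,87}
92 → hit
60 → hit
Hits: 10 of 14 references → 10/14 = 0.7143.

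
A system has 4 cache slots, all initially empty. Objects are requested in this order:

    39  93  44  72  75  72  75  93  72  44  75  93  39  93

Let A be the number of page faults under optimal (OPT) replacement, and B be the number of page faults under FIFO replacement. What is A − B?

Under OPT: F F F F F . . . . . . . F . → 6 faults.
Under FIFO: F F F F F . . . . . . . F F → 7 faults.
A − B = 6 − 7 = -1.

-1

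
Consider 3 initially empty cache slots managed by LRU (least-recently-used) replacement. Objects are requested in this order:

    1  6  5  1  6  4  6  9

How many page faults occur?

1: fault, frames [1]
6: fault, frames [1, 6]
5: fault, frames [1, 6, 5]
1: hit
6: hit
4: fault, evict 5, frames [1, 6, 4]
6: hit
9: fault, evict 1, frames [4, 6, 9]
Page faults: 5.

5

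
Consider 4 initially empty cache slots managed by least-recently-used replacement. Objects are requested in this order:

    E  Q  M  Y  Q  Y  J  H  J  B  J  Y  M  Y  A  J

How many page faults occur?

9

E -> fault, frames {E}
Q -> fault, frames {E,Q}
M -> fault, frames {E,Q,M}
Y -> fault, frames {E,Q,M,Y}
Q -> hit
Y -> hit
J -> fault, evict E, frames {M,Q,Y,J}
H -> fault, evict M, frames {Q,Y,J,H}
J -> hit
B -> fault, evict Q, frames {Y,H,J,B}
J -> hit
Y -> hit
M -> fault, evict H, frames {B,J,Y,M}
Y -> hit
A -> fault, evict B, frames {J,M,Y,A}
J -> hit
Page faults: 9.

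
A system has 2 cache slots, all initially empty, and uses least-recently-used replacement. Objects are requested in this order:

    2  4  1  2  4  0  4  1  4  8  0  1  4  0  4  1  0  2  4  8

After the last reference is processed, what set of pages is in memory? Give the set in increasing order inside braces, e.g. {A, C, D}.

2: fault, frames {2}
4: fault, frames {2,4}
1: fault, evict 2, frames {4,1}
2: fault, evict 4, frames {1,2}
4: fault, evict 1, frames {2,4}
0: fault, evict 2, frames {4,0}
4: hit
1: fault, evict 0, frames {4,1}
4: hit
8: fault, evict 1, frames {4,8}
0: fault, evict 4, frames {8,0}
1: fault, evict 8, frames {0,1}
4: fault, evict 0, frames {1,4}
0: fault, evict 1, frames {4,0}
4: hit
1: fault, evict 0, frames {4,1}
0: fault, evict 4, frames {1,0}
2: fault, evict 1, frames {0,2}
4: fault, evict 0, frames {2,4}
8: fault, evict 2, frames {4,8}

{4, 8}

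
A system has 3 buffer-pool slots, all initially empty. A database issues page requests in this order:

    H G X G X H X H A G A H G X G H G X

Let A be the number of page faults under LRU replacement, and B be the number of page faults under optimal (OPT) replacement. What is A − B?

1

Under LRU: F F F . . . . . F F . . . F . . . . → 6 faults.
Under OPT: F F F . . . . . F . . . . F . . . . → 5 faults.
A − B = 6 − 5 = 1.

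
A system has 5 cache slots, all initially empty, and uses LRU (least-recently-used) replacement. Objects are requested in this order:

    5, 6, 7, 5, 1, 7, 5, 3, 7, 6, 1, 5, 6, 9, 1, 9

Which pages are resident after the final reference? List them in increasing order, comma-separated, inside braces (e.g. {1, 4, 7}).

5: miss, frames [5]
6: miss, frames [5, 6]
7: miss, frames [5, 6, 7]
5: hit
1: miss, frames [6, 7, 5, 1]
7: hit
5: hit
3: miss, frames [6, 1, 7, 5, 3]
7: hit
6: hit
1: hit
5: hit
6: hit
9: miss, evict 3, frames [7, 1, 5, 6, 9]
1: hit
9: hit

{1, 5, 6, 7, 9}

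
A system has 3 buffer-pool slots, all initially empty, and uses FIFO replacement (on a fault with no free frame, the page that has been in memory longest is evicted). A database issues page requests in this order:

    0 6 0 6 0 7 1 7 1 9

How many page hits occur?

0 -> fault, frames [0]
6 -> fault, frames [0, 6]
0 -> hit
6 -> hit
0 -> hit
7 -> fault, frames [0, 6, 7]
1 -> fault, evict 0, frames [6, 7, 1]
7 -> hit
1 -> hit
9 -> fault, evict 6, frames [7, 1, 9]
Hits: 5.

5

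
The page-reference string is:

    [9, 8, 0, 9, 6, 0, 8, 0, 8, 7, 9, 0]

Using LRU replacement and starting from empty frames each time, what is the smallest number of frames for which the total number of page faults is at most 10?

f=1: 12 faults
f=2: 10 faults
f=3: 8 faults
f=4: 6 faults
f=5: 5 faults
Smallest f with faults ≤ 10 is 2.

2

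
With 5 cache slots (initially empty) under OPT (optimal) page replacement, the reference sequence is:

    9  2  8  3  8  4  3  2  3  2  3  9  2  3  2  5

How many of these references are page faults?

6

9 -> miss, frames [9]
2 -> miss, frames [9, 2]
8 -> miss, frames [9, 2, 8]
3 -> miss, frames [9, 2, 8, 3]
8 -> hit
4 -> miss, frames [9, 2, 8, 3, 4]
3 -> hit
2 -> hit
3 -> hit
2 -> hit
3 -> hit
9 -> hit
2 -> hit
3 -> hit
2 -> hit
5 -> miss, evict 4, frames [9, 2, 8, 3, 5]
Page faults: 6.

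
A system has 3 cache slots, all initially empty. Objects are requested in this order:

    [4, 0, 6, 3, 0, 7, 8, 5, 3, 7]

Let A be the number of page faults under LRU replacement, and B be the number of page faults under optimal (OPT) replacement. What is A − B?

Under LRU: F F F F . F F F F F → 9 faults.
Under OPT: F F F F . F F F . . → 7 faults.
A − B = 9 − 7 = 2.

2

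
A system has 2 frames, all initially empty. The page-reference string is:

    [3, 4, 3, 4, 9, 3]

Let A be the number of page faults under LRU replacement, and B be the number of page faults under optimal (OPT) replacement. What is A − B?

1

Under LRU: F F . . F F → 4 faults.
Under OPT: F F . . F . → 3 faults.
A − B = 4 − 3 = 1.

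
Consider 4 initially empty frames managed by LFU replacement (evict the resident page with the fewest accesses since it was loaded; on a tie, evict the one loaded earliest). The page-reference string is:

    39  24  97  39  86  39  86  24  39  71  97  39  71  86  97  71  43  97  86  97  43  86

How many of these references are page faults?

12

39 → miss, frames {39}
24 → miss, frames {39,24}
97 → miss, frames {39,24,97}
39 → hit
86 → miss, frames {39,24,97,86}
39 → hit
86 → hit
24 → hit
39 → hit
71 → miss, evict 97, frames {39,24,86,71}
97 → miss, evict 71, frames {39,24,86,97}
39 → hit
71 → miss, evict 97, frames {39,24,86,71}
86 → hit
97 → miss, evict 71, frames {39,24,86,97}
71 → miss, evict 97, frames {39,24,86,71}
43 → miss, evict 71, frames {39,24,86,43}
97 → miss, evict 43, frames {39,24,86,97}
86 → hit
97 → hit
43 → miss, evict 24, frames {39,86,97,43}
86 → hit
Page faults: 12.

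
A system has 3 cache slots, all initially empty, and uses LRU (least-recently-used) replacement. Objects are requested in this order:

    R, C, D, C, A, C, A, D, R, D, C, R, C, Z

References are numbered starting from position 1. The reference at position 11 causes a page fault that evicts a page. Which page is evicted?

pos 1: R: miss, frames [R]
pos 2: C: miss, frames [R, C]
pos 3: D: miss, frames [R, C, D]
pos 4: C: hit
pos 5: A: miss, evict R, frames [D, C, A]
pos 6: C: hit
pos 7: A: hit
pos 8: D: hit
pos 9: R: miss, evict C, frames [A, D, R]
pos 10: D: hit
pos 11: C: miss, evict A, frames [R, D, C]
At position 11, page A is evicted.

A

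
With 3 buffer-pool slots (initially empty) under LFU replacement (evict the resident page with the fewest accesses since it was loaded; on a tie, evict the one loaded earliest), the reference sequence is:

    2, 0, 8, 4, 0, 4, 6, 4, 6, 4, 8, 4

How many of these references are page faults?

6

2: fault, frames [2]
0: fault, frames [2, 0]
8: fault, frames [2, 0, 8]
4: fault, evict 2, frames [0, 8, 4]
0: hit
4: hit
6: fault, evict 8, frames [0, 4, 6]
4: hit
6: hit
4: hit
8: fault, evict 0, frames [4, 6, 8]
4: hit
Page faults: 6.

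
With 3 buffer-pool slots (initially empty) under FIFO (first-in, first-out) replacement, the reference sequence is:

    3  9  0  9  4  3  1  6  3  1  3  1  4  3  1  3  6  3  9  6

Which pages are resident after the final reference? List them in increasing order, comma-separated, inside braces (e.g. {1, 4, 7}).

{1, 6, 9}

3 -> miss, frames {3}
9 -> miss, frames {3,9}
0 -> miss, frames {3,9,0}
9 -> hit
4 -> miss, evict 3, frames {9,0,4}
3 -> miss, evict 9, frames {0,4,3}
1 -> miss, evict 0, frames {4,3,1}
6 -> miss, evict 4, frames {3,1,6}
3 -> hit
1 -> hit
3 -> hit
1 -> hit
4 -> miss, evict 3, frames {1,6,4}
3 -> miss, evict 1, frames {6,4,3}
1 -> miss, evict 6, frames {4,3,1}
3 -> hit
6 -> miss, evict 4, frames {3,1,6}
3 -> hit
9 -> miss, evict 3, frames {1,6,9}
6 -> hit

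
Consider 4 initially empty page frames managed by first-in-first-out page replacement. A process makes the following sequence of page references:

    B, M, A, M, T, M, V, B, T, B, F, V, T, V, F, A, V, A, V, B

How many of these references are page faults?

8

B: fault, frames (B)
M: fault, frames (B M)
A: fault, frames (B M A)
M: hit
T: fault, frames (B M A T)
M: hit
V: fault, evict B, frames (M A T V)
B: fault, evict M, frames (A T V B)
T: hit
B: hit
F: fault, evict A, frames (T V B F)
V: hit
T: hit
V: hit
F: hit
A: fault, evict T, frames (V B F A)
V: hit
A: hit
V: hit
B: hit
Page faults: 8.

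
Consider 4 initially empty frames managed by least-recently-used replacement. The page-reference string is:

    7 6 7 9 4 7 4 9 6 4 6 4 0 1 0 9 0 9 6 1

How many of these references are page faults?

8

7: fault, frames [7]
6: fault, frames [7, 6]
7: hit
9: fault, frames [6, 7, 9]
4: fault, frames [6, 7, 9, 4]
7: hit
4: hit
9: hit
6: hit
4: hit
6: hit
4: hit
0: fault, evict 7, frames [9, 6, 4, 0]
1: fault, evict 9, frames [6, 4, 0, 1]
0: hit
9: fault, evict 6, frames [4, 1, 0, 9]
0: hit
9: hit
6: fault, evict 4, frames [1, 0, 9, 6]
1: hit
Page faults: 8.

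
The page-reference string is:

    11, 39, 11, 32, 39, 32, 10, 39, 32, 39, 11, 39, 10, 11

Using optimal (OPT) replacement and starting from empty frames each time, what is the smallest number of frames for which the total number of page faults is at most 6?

3

f=1: 14 faults
f=2: 7 faults
f=3: 5 faults
f=4: 4 faults
Smallest f with faults ≤ 6 is 3.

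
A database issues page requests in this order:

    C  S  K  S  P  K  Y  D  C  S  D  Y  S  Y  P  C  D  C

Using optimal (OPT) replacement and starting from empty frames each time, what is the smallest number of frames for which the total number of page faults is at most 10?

3

f=1: 18 faults
f=2: 12 faults
f=3: 9 faults
f=4: 7 faults
f=5: 6 faults
f=6: 6 faults
Smallest f with faults ≤ 10 is 3.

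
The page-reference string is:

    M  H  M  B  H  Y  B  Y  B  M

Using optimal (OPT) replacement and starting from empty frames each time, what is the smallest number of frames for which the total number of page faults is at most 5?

f=1: 10 faults
f=2: 5 faults
f=3: 4 faults
f=4: 4 faults
Smallest f with faults ≤ 5 is 2.

2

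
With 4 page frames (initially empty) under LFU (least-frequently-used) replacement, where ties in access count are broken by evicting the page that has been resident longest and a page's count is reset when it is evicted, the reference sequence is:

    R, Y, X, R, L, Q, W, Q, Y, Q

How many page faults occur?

R -> fault, frames (R)
Y -> fault, frames (R Y)
X -> fault, frames (R Y X)
R -> hit
L -> fault, frames (R Y X L)
Q -> fault, evict Y, frames (R X L Q)
W -> fault, evict X, frames (R L Q W)
Q -> hit
Y -> fault, evict L, frames (R Q W Y)
Q -> hit
Page faults: 7.

7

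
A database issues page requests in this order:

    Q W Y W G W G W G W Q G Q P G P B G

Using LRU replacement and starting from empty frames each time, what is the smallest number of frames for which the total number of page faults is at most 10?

f=1: 18 faults
f=2: 10 faults
f=3: 7 faults
f=4: 6 faults
f=5: 6 faults
f=6: 6 faults
Smallest f with faults ≤ 10 is 2.

2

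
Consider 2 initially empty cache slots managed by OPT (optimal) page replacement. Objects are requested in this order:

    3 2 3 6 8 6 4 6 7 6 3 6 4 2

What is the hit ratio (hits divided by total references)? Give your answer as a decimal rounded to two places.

0.36

3 → fault, frames {3}
2 → fault, frames {3,2}
3 → hit
6 → fault, evict 2, frames {3,6}
8 → fault, evict 3, frames {6,8}
6 → hit
4 → fault, evict 8, frames {6,4}
6 → hit
7 → fault, evict 4, frames {6,7}
6 → hit
3 → fault, evict 7, frames {6,3}
6 → hit
4 → fault, evict 3, frames {6,4}
2 → fault, evict 4, frames {6,2}
Hits: 5 of 14 references → 5/14 = 0.3571.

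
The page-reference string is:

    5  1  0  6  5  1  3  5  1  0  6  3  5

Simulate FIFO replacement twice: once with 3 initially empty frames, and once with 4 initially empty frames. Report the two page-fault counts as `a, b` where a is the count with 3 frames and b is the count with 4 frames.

3 frames: F F F F F F F . . F F . F → 10 faults.
4 frames: F F F F . . F F F F F F F → 11 faults.
11 > 10: adding a frame increased faults — Belady's anomaly.

10, 11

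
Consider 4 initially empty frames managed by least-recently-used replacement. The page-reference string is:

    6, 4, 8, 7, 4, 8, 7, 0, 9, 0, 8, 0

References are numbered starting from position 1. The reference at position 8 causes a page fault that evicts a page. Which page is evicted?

6

pos 1: 6 → fault, frames {6}
pos 2: 4 → fault, frames {6,4}
pos 3: 8 → fault, frames {6,4,8}
pos 4: 7 → fault, frames {6,4,8,7}
pos 5: 4 → hit
pos 6: 8 → hit
pos 7: 7 → hit
pos 8: 0 → fault, evict 6, frames {4,8,7,0}
At position 8, page 6 is evicted.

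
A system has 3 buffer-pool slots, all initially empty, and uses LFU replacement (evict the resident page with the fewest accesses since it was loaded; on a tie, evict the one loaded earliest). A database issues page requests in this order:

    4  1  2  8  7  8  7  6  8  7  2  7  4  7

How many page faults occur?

8

4 → fault, frames {4}
1 → fault, frames {4,1}
2 → fault, frames {4,1,2}
8 → fault, evict 4, frames {1,2,8}
7 → fault, evict 1, frames {2,8,7}
8 → hit
7 → hit
6 → fault, evict 2, frames {8,7,6}
8 → hit
7 → hit
2 → fault, evict 6, frames {8,7,2}
7 → hit
4 → fault, evict 2, frames {8,7,4}
7 → hit
Page faults: 8.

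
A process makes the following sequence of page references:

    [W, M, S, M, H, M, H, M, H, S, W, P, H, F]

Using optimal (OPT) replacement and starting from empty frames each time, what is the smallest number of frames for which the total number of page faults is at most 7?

3

f=1: 14 faults
f=2: 8 faults
f=3: 7 faults
f=4: 6 faults
f=5: 6 faults
f=6: 6 faults
Smallest f with faults ≤ 7 is 3.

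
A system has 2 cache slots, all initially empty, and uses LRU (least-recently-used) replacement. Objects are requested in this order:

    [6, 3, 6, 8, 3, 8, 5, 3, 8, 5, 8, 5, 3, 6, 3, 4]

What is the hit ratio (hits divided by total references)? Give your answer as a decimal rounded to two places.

6: fault, frames {6}
3: fault, frames {6,3}
6: hit
8: fault, evict 3, frames {6,8}
3: fault, evict 6, frames {8,3}
8: hit
5: fault, evict 3, frames {8,5}
3: fault, evict 8, frames {5,3}
8: fault, evict 5, frames {3,8}
5: fault, evict 3, frames {8,5}
8: hit
5: hit
3: fault, evict 8, frames {5,3}
6: fault, evict 5, frames {3,6}
3: hit
4: fault, evict 6, frames {3,4}
Hits: 5 of 16 references → 5/16 = 0.3125.

0.31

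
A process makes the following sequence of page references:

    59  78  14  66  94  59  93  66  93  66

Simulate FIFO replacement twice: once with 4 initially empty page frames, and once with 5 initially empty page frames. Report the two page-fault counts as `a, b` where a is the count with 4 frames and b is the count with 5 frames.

4 frames: F F F F F F F . . . → 7 faults.
5 frames: F F F F F . F . . . → 6 faults.
6 < 7: adding a frame reduced faults, as is typical.

7, 6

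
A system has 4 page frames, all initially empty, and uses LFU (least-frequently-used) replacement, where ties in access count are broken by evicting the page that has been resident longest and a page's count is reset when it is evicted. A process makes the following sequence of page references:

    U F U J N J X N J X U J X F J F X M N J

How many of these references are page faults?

U: fault, frames (U)
F: fault, frames (U F)
U: hit
J: fault, frames (U F J)
N: fault, frames (U F J N)
J: hit
X: fault, evict F, frames (U J N X)
N: hit
J: hit
X: hit
U: hit
J: hit
X: hit
F: fault, evict N, frames (U J X F)
J: hit
F: hit
X: hit
M: fault, evict F, frames (U J X M)
N: fault, evict M, frames (U J X N)
J: hit
Page faults: 8.

8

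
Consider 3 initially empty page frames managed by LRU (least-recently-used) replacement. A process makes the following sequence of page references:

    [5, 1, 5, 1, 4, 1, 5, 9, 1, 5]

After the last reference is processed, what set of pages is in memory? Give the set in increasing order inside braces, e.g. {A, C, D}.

{1, 5, 9}

5: fault, frames {5}
1: fault, frames {5,1}
5: hit
1: hit
4: fault, frames {5,1,4}
1: hit
5: hit
9: fault, evict 4, frames {1,5,9}
1: hit
5: hit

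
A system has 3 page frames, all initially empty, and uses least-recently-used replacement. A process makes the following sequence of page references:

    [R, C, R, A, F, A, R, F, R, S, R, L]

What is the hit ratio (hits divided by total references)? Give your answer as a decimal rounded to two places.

0.50

R: miss, frames [R]
C: miss, frames [R, C]
R: hit
A: miss, frames [C, R, A]
F: miss, evict C, frames [R, A, F]
A: hit
R: hit
F: hit
R: hit
S: miss, evict A, frames [F, R, S]
R: hit
L: miss, evict F, frames [S, R, L]
Hits: 6 of 12 references → 6/12 = 0.5000.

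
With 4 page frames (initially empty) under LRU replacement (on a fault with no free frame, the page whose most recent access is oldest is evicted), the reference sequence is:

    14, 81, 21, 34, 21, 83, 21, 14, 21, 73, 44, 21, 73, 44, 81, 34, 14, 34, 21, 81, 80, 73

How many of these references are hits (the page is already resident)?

8

14: fault, frames {14}
81: fault, frames {14,81}
21: fault, frames {14,81,21}
34: fault, frames {14,81,21,34}
21: hit
83: fault, evict 14, frames {81,34,21,83}
21: hit
14: fault, evict 81, frames {34,83,21,14}
21: hit
73: fault, evict 34, frames {83,14,21,73}
44: fault, evict 83, frames {14,21,73,44}
21: hit
73: hit
44: hit
81: fault, evict 14, frames {21,73,44,81}
34: fault, evict 21, frames {73,44,81,34}
14: fault, evict 73, frames {44,81,34,14}
34: hit
21: fault, evict 44, frames {81,14,34,21}
81: hit
80: fault, evict 14, frames {34,21,81,80}
73: fault, evict 34, frames {21,81,80,73}
Hits: 8.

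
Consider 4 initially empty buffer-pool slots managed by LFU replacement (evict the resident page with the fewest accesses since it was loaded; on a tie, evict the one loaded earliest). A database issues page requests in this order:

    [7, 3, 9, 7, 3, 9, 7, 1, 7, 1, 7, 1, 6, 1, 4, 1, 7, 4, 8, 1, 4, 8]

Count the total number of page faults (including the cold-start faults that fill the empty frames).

7

7 -> fault, frames [7]
3 -> fault, frames [7, 3]
9 -> fault, frames [7, 3, 9]
7 -> hit
3 -> hit
9 -> hit
7 -> hit
1 -> fault, frames [7, 3, 9, 1]
7 -> hit
1 -> hit
7 -> hit
1 -> hit
6 -> fault, evict 3, frames [7, 9, 1, 6]
1 -> hit
4 -> fault, evict 6, frames [7, 9, 1, 4]
1 -> hit
7 -> hit
4 -> hit
8 -> fault, evict 9, frames [7, 1, 4, 8]
1 -> hit
4 -> hit
8 -> hit
Page faults: 7.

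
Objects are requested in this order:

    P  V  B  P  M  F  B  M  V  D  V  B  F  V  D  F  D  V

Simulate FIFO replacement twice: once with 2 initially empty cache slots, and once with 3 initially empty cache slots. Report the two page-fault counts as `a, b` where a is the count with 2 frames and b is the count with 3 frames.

16, 11

2 frames: F F F F F F F F F F . F F F F F . F → 16 faults.
3 frames: F F F . F F . . F F . F F F F . . . → 11 faults.
11 < 16: adding a frame reduced faults, as is typical.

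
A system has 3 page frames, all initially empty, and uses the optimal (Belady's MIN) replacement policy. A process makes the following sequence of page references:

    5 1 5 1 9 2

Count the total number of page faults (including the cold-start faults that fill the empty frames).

4

5: miss, frames (5)
1: miss, frames (5 1)
5: hit
1: hit
9: miss, frames (5 1 9)
2: miss, evict 9, frames (5 1 2)
Page faults: 4.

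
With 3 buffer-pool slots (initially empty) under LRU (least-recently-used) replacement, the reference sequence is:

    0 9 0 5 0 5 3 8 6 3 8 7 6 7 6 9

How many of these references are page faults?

0: miss, frames {0}
9: miss, frames {0,9}
0: hit
5: miss, frames {9,0,5}
0: hit
5: hit
3: miss, evict 9, frames {0,5,3}
8: miss, evict 0, frames {5,3,8}
6: miss, evict 5, frames {3,8,6}
3: hit
8: hit
7: miss, evict 6, frames {3,8,7}
6: miss, evict 3, frames {8,7,6}
7: hit
6: hit
9: miss, evict 8, frames {7,6,9}
Page faults: 9.

9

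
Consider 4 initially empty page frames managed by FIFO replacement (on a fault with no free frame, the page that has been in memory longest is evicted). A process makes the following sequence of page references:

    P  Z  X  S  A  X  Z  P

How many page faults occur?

6

P: fault, frames (P)
Z: fault, frames (P Z)
X: fault, frames (P Z X)
S: fault, frames (P Z X S)
A: fault, evict P, frames (Z X S A)
X: hit
Z: hit
P: fault, evict Z, frames (X S A P)
Page faults: 6.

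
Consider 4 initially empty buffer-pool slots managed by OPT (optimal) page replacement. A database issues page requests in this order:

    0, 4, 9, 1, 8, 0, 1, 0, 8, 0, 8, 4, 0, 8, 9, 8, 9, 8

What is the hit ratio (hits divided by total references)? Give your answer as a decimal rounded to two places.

0 -> fault, frames (0)
4 -> fault, frames (0 4)
9 -> fault, frames (0 4 9)
1 -> fault, frames (0 4 9 1)
8 -> fault, evict 9, frames (0 4 1 8)
0 -> hit
1 -> hit
0 -> hit
8 -> hit
0 -> hit
8 -> hit
4 -> hit
0 -> hit
8 -> hit
9 -> fault, evict 1, frames (0 4 8 9)
8 -> hit
9 -> hit
8 -> hit
Hits: 12 of 18 references → 12/18 = 0.6667.

0.67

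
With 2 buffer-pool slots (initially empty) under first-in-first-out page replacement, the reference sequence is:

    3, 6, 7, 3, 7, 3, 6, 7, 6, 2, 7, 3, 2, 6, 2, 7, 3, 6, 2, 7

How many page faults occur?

15

3 → miss, frames [3]
6 → miss, frames [3, 6]
7 → miss, evict 3, frames [6, 7]
3 → miss, evict 6, frames [7, 3]
7 → hit
3 → hit
6 → miss, evict 7, frames [3, 6]
7 → miss, evict 3, frames [6, 7]
6 → hit
2 → miss, evict 6, frames [7, 2]
7 → hit
3 → miss, evict 7, frames [2, 3]
2 → hit
6 → miss, evict 2, frames [3, 6]
2 → miss, evict 3, frames [6, 2]
7 → miss, evict 6, frames [2, 7]
3 → miss, evict 2, frames [7, 3]
6 → miss, evict 7, frames [3, 6]
2 → miss, evict 3, frames [6, 2]
7 → miss, evict 6, frames [2, 7]
Page faults: 15.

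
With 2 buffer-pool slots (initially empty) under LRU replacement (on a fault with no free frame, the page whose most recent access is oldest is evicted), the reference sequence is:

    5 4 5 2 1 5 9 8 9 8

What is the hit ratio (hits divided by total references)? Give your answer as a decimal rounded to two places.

0.30

5 → miss, frames {5}
4 → miss, frames {5,4}
5 → hit
2 → miss, evict 4, frames {5,2}
1 → miss, evict 5, frames {2,1}
5 → miss, evict 2, frames {1,5}
9 → miss, evict 1, frames {5,9}
8 → miss, evict 5, frames {9,8}
9 → hit
8 → hit
Hits: 3 of 10 references → 3/10 = 0.3000.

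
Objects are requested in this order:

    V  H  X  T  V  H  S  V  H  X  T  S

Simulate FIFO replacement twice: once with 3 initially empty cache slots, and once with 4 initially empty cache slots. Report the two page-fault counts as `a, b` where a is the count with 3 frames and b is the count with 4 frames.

9, 10

3 frames: F F F F F F F . . F F . → 9 faults.
4 frames: F F F F . . F F F F F F → 10 faults.
10 > 9: adding a frame increased faults — Belady's anomaly.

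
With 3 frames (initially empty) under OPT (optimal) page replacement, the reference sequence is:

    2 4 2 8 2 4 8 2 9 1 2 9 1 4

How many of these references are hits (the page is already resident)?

2 → fault, frames {2}
4 → fault, frames {2,4}
2 → hit
8 → fault, frames {2,4,8}
2 → hit
4 → hit
8 → hit
2 → hit
9 → fault, evict 8, frames {2,4,9}
1 → fault, evict 4, frames {2,9,1}
2 → hit
9 → hit
1 → hit
4 → fault, evict 1, frames {2,9,4}
Hits: 8.

8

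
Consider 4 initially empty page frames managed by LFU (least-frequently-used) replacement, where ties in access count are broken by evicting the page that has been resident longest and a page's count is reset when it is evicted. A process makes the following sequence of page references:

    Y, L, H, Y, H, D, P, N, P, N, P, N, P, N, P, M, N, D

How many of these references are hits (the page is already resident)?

10

Y -> fault, frames [Y]
L -> fault, frames [Y, L]
H -> fault, frames [Y, L, H]
Y -> hit
H -> hit
D -> fault, frames [Y, L, H, D]
P -> fault, evict L, frames [Y, H, D, P]
N -> fault, evict D, frames [Y, H, P, N]
P -> hit
N -> hit
P -> hit
N -> hit
P -> hit
N -> hit
P -> hit
M -> fault, evict Y, frames [H, P, N, M]
N -> hit
D -> fault, evict M, frames [H, P, N, D]
Hits: 10.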